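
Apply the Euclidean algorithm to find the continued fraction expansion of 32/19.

[1; 1, 2, 6]

Run the Euclidean algorithm on 32 and 19; the successive quotients are the partial quotients a_0, a_1, ... (each step inverts the fractional part left over by the previous one):
  32 = 1*19 + 13, so a_0 = 1.
  19 = 1*13 + 6, so a_1 = 1.
  13 = 2*6 + 1, so a_2 = 2.
  6 = 6*1 + 0, so a_3 = 6.
The remainder reaches 0 after 4 divisions, so the expansion has 4 partial quotients, read off in order.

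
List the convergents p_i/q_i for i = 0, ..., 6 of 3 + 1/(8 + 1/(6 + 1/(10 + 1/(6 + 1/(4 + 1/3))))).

Using the convergent recurrence p_i = a_i*p_{i-1} + p_{i-2}, q_i = a_i*q_{i-1} + q_{i-2} with p_{-2}=0, p_{-1}=1, q_{-2}=1, q_{-1}=0:
  i=0: a_0=3, p_0 = 3*1 + 0 = 3, q_0 = 3*0 + 1 = 1.
  i=1: a_1=8, p_1 = 8*3 + 1 = 25, q_1 = 8*1 + 0 = 8.
  i=2: a_2=6, p_2 = 6*25 + 3 = 153, q_2 = 6*8 + 1 = 49.
  i=3: a_3=10, p_3 = 10*153 + 25 = 1555, q_3 = 10*49 + 8 = 498.
  i=4: a_4=6, p_4 = 6*1555 + 153 = 9483, q_4 = 6*498 + 49 = 3037.
  i=5: a_5=4, p_5 = 4*9483 + 1555 = 39487, q_5 = 4*3037 + 498 = 12646.
  i=6: a_6=3, p_6 = 3*39487 + 9483 = 127944, q_6 = 3*12646 + 3037 = 40975.

3/1, 25/8, 153/49, 1555/498, 9483/3037, 39487/12646, 127944/40975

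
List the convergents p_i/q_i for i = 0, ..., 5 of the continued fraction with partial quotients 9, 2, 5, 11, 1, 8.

9/1, 19/2, 104/11, 1163/123, 1267/134, 11299/1195

Using the convergent recurrence p_i = a_i*p_{i-1} + p_{i-2}, q_i = a_i*q_{i-1} + q_{i-2} with p_{-2}=0, p_{-1}=1, q_{-2}=1, q_{-1}=0:
  i=0: a_0=9, p_0 = 9*1 + 0 = 9, q_0 = 9*0 + 1 = 1.
  i=1: a_1=2, p_1 = 2*9 + 1 = 19, q_1 = 2*1 + 0 = 2.
  i=2: a_2=5, p_2 = 5*19 + 9 = 104, q_2 = 5*2 + 1 = 11.
  i=3: a_3=11, p_3 = 11*104 + 19 = 1163, q_3 = 11*11 + 2 = 123.
  i=4: a_4=1, p_4 = 1*1163 + 104 = 1267, q_4 = 1*123 + 11 = 134.
  i=5: a_5=8, p_5 = 8*1267 + 1163 = 11299, q_5 = 8*134 + 123 = 1195.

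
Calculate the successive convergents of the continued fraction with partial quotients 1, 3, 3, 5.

Using the convergent recurrence p_i = a_i*p_{i-1} + p_{i-2}, q_i = a_i*q_{i-1} + q_{i-2} with p_{-2}=0, p_{-1}=1, q_{-2}=1, q_{-1}=0:
  i=0: a_0=1, p_0 = 1*1 + 0 = 1, q_0 = 1*0 + 1 = 1.
  i=1: a_1=3, p_1 = 3*1 + 1 = 4, q_1 = 3*1 + 0 = 3.
  i=2: a_2=3, p_2 = 3*4 + 1 = 13, q_2 = 3*3 + 1 = 10.
  i=3: a_3=5, p_3 = 5*13 + 4 = 69, q_3 = 5*10 + 3 = 53.

1/1, 4/3, 13/10, 69/53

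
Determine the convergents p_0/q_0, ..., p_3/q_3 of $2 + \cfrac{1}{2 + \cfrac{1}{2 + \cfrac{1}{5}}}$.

Using the convergent recurrence p_i = a_i*p_{i-1} + p_{i-2}, q_i = a_i*q_{i-1} + q_{i-2} with p_{-2}=0, p_{-1}=1, q_{-2}=1, q_{-1}=0:
  i=0: a_0=2, p_0 = 2*1 + 0 = 2, q_0 = 2*0 + 1 = 1.
  i=1: a_1=2, p_1 = 2*2 + 1 = 5, q_1 = 2*1 + 0 = 2.
  i=2: a_2=2, p_2 = 2*5 + 2 = 12, q_2 = 2*2 + 1 = 5.
  i=3: a_3=5, p_3 = 5*12 + 5 = 65, q_3 = 5*5 + 2 = 27.

2/1, 5/2, 12/5, 65/27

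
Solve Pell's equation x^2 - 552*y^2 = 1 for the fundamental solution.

First expand sqrt(552) as a continued fraction. With x_i = (sqrt(552) + m_i)/d_i and (m_0, d_0) = (0, 1): a_0 = floor(sqrt(552)) = 23, since 23^2 = 529 <= 552 < 576 = 24^2.
Iterate m_{i+1} = d_i*a_i - m_i, d_{i+1} = (552 - m_{i+1}^2)/d_i, a_{i+1} = floor((a_0 + m_{i+1})/d_{i+1}):
  m_1 = 1*23 - 0 = 23, d_1 = (552 - 23^2)/1 = 23/1 = 23, a_1 = floor((23 + 23)/23) = 2.
  m_2 = 23*2 - 23 = 23, d_2 = (552 - 23^2)/23 = 23/23 = 1, a_2 = floor((23 + 23)/1) = 46.
  m_3 = 1*46 - 23 = 23, d_3 = (552 - 23^2)/1 = 23/1 = 23: (m_3, d_3) = (m_1, d_1) = (23, 23), so from here the quotients repeat a_1, a_2; the period length is 2.
So sqrt(552) = [23; (2, 46)] with period length k = 2.
k is even, so the fundamental solution of x^2 - 552y^2 = 1 is (p_{k-1}, q_{k-1}) = (p_1, q_1); compute convergents through index 1.
Convergents (p_i = a_i*p_{i-1} + p_{i-2}, q_i = a_i*q_{i-1} + q_{i-2} with p_{-2}=0, p_{-1}=1, q_{-2}=1, q_{-1}=0):
  i=0: a_0=23, p_0 = 23*1 + 0 = 23, q_0 = 23*0 + 1 = 1.
  i=1: a_1=2, p_1 = 2*23 + 1 = 47, q_1 = 2*1 + 0 = 2.
Check: 47^2 - 552*2^2 = 2209 - 2208 = 1, so (x, y) = (47, 2) solves the equation, and by the theorem it is the least positive solution.

(x, y) = (47, 2)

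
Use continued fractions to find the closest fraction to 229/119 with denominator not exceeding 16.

Expand x = 229/119 as a continued fraction with the Euclidean algorithm:
  229 = 1*119 + 110, so a_0 = 1.
  119 = 1*110 + 9, so a_1 = 1.
  110 = 12*9 + 2, so a_2 = 12.
  9 = 4*2 + 1, so a_3 = 4.
  2 = 2*1 + 0, so a_4 = 2.
so x = [1; 1, 12, 4, 2].
Convergents (p_i = a_i*p_{i-1} + p_{i-2}, q_i = a_i*q_{i-1} + q_{i-2} with p_{-2}=0, p_{-1}=1, q_{-2}=1, q_{-1}=0), until the denominator exceeds 16:
  i=0: a_0=1, p_0 = 1*1 + 0 = 1, q_0 = 1*0 + 1 = 1.
  i=1: a_1=1, p_1 = 1*1 + 1 = 2, q_1 = 1*1 + 0 = 1.
  i=2: a_2=12, p_2 = 12*2 + 1 = 25, q_2 = 12*1 + 1 = 13.
  i=3: a_3=4, p_3 = 4*25 + 2 = 102, q_3 = 4*13 + 1 = 53.
q_3 = 53 > 16, so the last convergent with denominator <= 16 is p_2/q_2 = 25/13.
The closest fraction with denominator <= 16 is either p_2/q_2 or the intermediate fraction (k*p_2 + p_1)/(k*q_2 + q_1) with the largest k >= 1 whose denominator stays <= 16; these approach x as k grows, and every other convergent or intermediate fraction in range is farther away.
Largest k: floor((16 - q_1)/q_2) = floor((16 - 1)/13) = 1.
That gives (1*25 + 2)/(1*13 + 1) = 27/14.
Compare the errors: |x - 25/13| = |229*13 - 25*119|/(119*13) = 2/1547, and |x - 27/14| = |229*14 - 27*119|/(119*14) = 7/1666.
Cross-multiplying, 2*1666 = 3332 < 10829 = 7*1547, so 2/1547 is smaller: the convergent 25/13 is closer to x than 27/14.

25/13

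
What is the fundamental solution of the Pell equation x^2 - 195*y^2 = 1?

(x, y) = (14, 1)

First expand sqrt(195) as a continued fraction. With x_i = (sqrt(195) + m_i)/d_i and (m_0, d_0) = (0, 1): a_0 = floor(sqrt(195)) = 13, since 13^2 = 169 <= 195 < 196 = 14^2.
Iterate m_{i+1} = d_i*a_i - m_i, d_{i+1} = (195 - m_{i+1}^2)/d_i, a_{i+1} = floor((a_0 + m_{i+1})/d_{i+1}):
  m_1 = 1*13 - 0 = 13, d_1 = (195 - 13^2)/1 = 26/1 = 26, a_1 = floor((13 + 13)/26) = 1.
  m_2 = 26*1 - 13 = 13, d_2 = (195 - 13^2)/26 = 26/26 = 1, a_2 = floor((13 + 13)/1) = 26.
  m_3 = 1*26 - 13 = 13, d_3 = (195 - 13^2)/1 = 26/1 = 26: (m_3, d_3) = (m_1, d_1) = (13, 26), so from here the quotients repeat a_1, a_2; the period length is 2.
So sqrt(195) = [13; (1, 26)] with period length k = 2.
k is even, so the fundamental solution of x^2 - 195y^2 = 1 is (p_{k-1}, q_{k-1}) = (p_1, q_1); compute convergents through index 1.
Convergents (p_i = a_i*p_{i-1} + p_{i-2}, q_i = a_i*q_{i-1} + q_{i-2} with p_{-2}=0, p_{-1}=1, q_{-2}=1, q_{-1}=0):
  i=0: a_0=13, p_0 = 13*1 + 0 = 13, q_0 = 13*0 + 1 = 1.
  i=1: a_1=1, p_1 = 1*13 + 1 = 14, q_1 = 1*1 + 0 = 1.
Check: 14^2 - 195*1^2 = 196 - 195 = 1, so (x, y) = (14, 1) solves the equation, and by the theorem it is the least positive solution.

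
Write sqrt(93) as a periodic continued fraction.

[9; (1, 1, 1, 4, 6, 4, 1, 1, 1, 18)]

Write x_i = (sqrt(93) + m_i)/d_i with (m_0, d_0) = (0, 1). a_0 = floor(sqrt(93)) = 9, since 9^2 = 81 <= 93 < 100 = 10^2.
Iterate m_{i+1} = d_i*a_i - m_i, d_{i+1} = (93 - m_{i+1}^2)/d_i, a_{i+1} = floor((a_0 + m_{i+1})/d_{i+1}):
  m_1 = 1*9 - 0 = 9, d_1 = (93 - 9^2)/1 = 12/1 = 12, a_1 = floor((9 + 9)/12) = 1.
  m_2 = 12*1 - 9 = 3, d_2 = (93 - 3^2)/12 = 84/12 = 7, a_2 = floor((9 + 3)/7) = 1.
  m_3 = 7*1 - 3 = 4, d_3 = (93 - 4^2)/7 = 77/7 = 11, a_3 = floor((9 + 4)/11) = 1.
  m_4 = 11*1 - 4 = 7, d_4 = (93 - 7^2)/11 = 44/11 = 4, a_4 = floor((9 + 7)/4) = 4.
  m_5 = 4*4 - 7 = 9, d_5 = (93 - 9^2)/4 = 12/4 = 3, a_5 = floor((9 + 9)/3) = 6.
  m_6 = 3*6 - 9 = 9, d_6 = (93 - 9^2)/3 = 12/3 = 4, a_6 = floor((9 + 9)/4) = 4.
  m_7 = 4*4 - 9 = 7, d_7 = (93 - 7^2)/4 = 44/4 = 11, a_7 = floor((9 + 7)/11) = 1.
  m_8 = 11*1 - 7 = 4, d_8 = (93 - 4^2)/11 = 77/11 = 7, a_8 = floor((9 + 4)/7) = 1.
  m_9 = 7*1 - 4 = 3, d_9 = (93 - 3^2)/7 = 84/7 = 12, a_9 = floor((9 + 3)/12) = 1.
  m_10 = 12*1 - 3 = 9, d_10 = (93 - 9^2)/12 = 12/12 = 1, a_10 = floor((9 + 9)/1) = 18.
  m_11 = 1*18 - 9 = 9, d_11 = (93 - 9^2)/1 = 12/1 = 12: (m_11, d_11) = (m_1, d_1) = (9, 12), so from here the quotients repeat a_1, ..., a_10; the period length is 10.
Hence the expansion of sqrt(93) is a_0 = 9 followed by the repeating block 1, 1, 1, 4, 6, 4, 1, 1, 1, 18 (period 10).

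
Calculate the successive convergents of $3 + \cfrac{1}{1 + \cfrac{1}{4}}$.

3/1, 4/1, 19/5

Using the convergent recurrence p_i = a_i*p_{i-1} + p_{i-2}, q_i = a_i*q_{i-1} + q_{i-2} with p_{-2}=0, p_{-1}=1, q_{-2}=1, q_{-1}=0:
  i=0: a_0=3, p_0 = 3*1 + 0 = 3, q_0 = 3*0 + 1 = 1.
  i=1: a_1=1, p_1 = 1*3 + 1 = 4, q_1 = 1*1 + 0 = 1.
  i=2: a_2=4, p_2 = 4*4 + 3 = 19, q_2 = 4*1 + 1 = 5.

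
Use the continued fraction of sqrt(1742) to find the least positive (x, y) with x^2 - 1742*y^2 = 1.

First expand sqrt(1742) as a continued fraction. With x_i = (sqrt(1742) + m_i)/d_i and (m_0, d_0) = (0, 1): a_0 = floor(sqrt(1742)) = 41, since 41^2 = 1681 <= 1742 < 1764 = 42^2.
Iterate m_{i+1} = d_i*a_i - m_i, d_{i+1} = (1742 - m_{i+1}^2)/d_i, a_{i+1} = floor((a_0 + m_{i+1})/d_{i+1}):
  m_1 = 1*41 - 0 = 41, d_1 = (1742 - 41^2)/1 = 61/1 = 61, a_1 = floor((41 + 41)/61) = 1.
  m_2 = 61*1 - 41 = 20, d_2 = (1742 - 20^2)/61 = 1342/61 = 22, a_2 = floor((41 + 20)/22) = 2.
  m_3 = 22*2 - 20 = 24, d_3 = (1742 - 24^2)/22 = 1166/22 = 53, a_3 = floor((41 + 24)/53) = 1.
  m_4 = 53*1 - 24 = 29, d_4 = (1742 - 29^2)/53 = 901/53 = 17, a_4 = floor((41 + 29)/17) = 4.
  m_5 = 17*4 - 29 = 39, d_5 = (1742 - 39^2)/17 = 221/17 = 13, a_5 = floor((41 + 39)/13) = 6.
  m_6 = 13*6 - 39 = 39, d_6 = (1742 - 39^2)/13 = 221/13 = 17, a_6 = floor((41 + 39)/17) = 4.
  m_7 = 17*4 - 39 = 29, d_7 = (1742 - 29^2)/17 = 901/17 = 53, a_7 = floor((41 + 29)/53) = 1.
  m_8 = 53*1 - 29 = 24, d_8 = (1742 - 24^2)/53 = 1166/53 = 22, a_8 = floor((41 + 24)/22) = 2.
  m_9 = 22*2 - 24 = 20, d_9 = (1742 - 20^2)/22 = 1342/22 = 61, a_9 = floor((41 + 20)/61) = 1.
  m_10 = 61*1 - 20 = 41, d_10 = (1742 - 41^2)/61 = 61/61 = 1, a_10 = floor((41 + 41)/1) = 82.
  m_11 = 1*82 - 41 = 41, d_11 = (1742 - 41^2)/1 = 61/1 = 61: (m_11, d_11) = (m_1, d_1) = (41, 61), so from here the quotients repeat a_1, ..., a_10; the period length is 10.
So sqrt(1742) = [41; (1, 2, 1, 4, 6, 4, 1, 2, 1, 82)] with period length k = 10.
k is even, so the fundamental solution of x^2 - 1742y^2 = 1 is (p_{k-1}, q_{k-1}) = (p_9, q_9); compute convergents through index 9.
Convergents (p_i = a_i*p_{i-1} + p_{i-2}, q_i = a_i*q_{i-1} + q_{i-2} with p_{-2}=0, p_{-1}=1, q_{-2}=1, q_{-1}=0):
  i=0: a_0=41, p_0 = 41*1 + 0 = 41, q_0 = 41*0 + 1 = 1.
  i=1: a_1=1, p_1 = 1*41 + 1 = 42, q_1 = 1*1 + 0 = 1.
  i=2: a_2=2, p_2 = 2*42 + 41 = 125, q_2 = 2*1 + 1 = 3.
  i=3: a_3=1, p_3 = 1*125 + 42 = 167, q_3 = 1*3 + 1 = 4.
  i=4: a_4=4, p_4 = 4*167 + 125 = 793, q_4 = 4*4 + 3 = 19.
  i=5: a_5=6, p_5 = 6*793 + 167 = 4925, q_5 = 6*19 + 4 = 118.
  i=6: a_6=4, p_6 = 4*4925 + 793 = 20493, q_6 = 4*118 + 19 = 491.
  i=7: a_7=1, p_7 = 1*20493 + 4925 = 25418, q_7 = 1*491 + 118 = 609.
  i=8: a_8=2, p_8 = 2*25418 + 20493 = 71329, q_8 = 2*609 + 491 = 1709.
  i=9: a_9=1, p_9 = 1*71329 + 25418 = 96747, q_9 = 1*1709 + 609 = 2318.
Check: 96747^2 - 1742*2318^2 = 9359982009 - 9359982008 = 1, so (x, y) = (96747, 2318) solves the equation, and by the theorem it is the least positive solution.

(x, y) = (96747, 2318)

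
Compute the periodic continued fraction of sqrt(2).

Write x_i = (sqrt(2) + m_i)/d_i with (m_0, d_0) = (0, 1). a_0 = floor(sqrt(2)) = 1, since 1^2 = 1 <= 2 < 4 = 2^2.
Iterate m_{i+1} = d_i*a_i - m_i, d_{i+1} = (2 - m_{i+1}^2)/d_i, a_{i+1} = floor((a_0 + m_{i+1})/d_{i+1}):
  m_1 = 1*1 - 0 = 1, d_1 = (2 - 1^2)/1 = 1/1 = 1, a_1 = floor((1 + 1)/1) = 2.
  m_2 = 1*2 - 1 = 1, d_2 = (2 - 1^2)/1 = 1/1 = 1: (m_2, d_2) = (m_1, d_1) = (1, 1), so from here the quotient a_1 repeats; the period length is 1.
Hence the expansion of sqrt(2) is a_0 = 1 followed by the repeating block 2 (period 1).

[1; (2)]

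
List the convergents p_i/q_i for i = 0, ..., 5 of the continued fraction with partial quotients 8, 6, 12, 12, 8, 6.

8/1, 49/6, 596/73, 7201/882, 58204/7129, 356425/43656

Using the convergent recurrence p_i = a_i*p_{i-1} + p_{i-2}, q_i = a_i*q_{i-1} + q_{i-2} with p_{-2}=0, p_{-1}=1, q_{-2}=1, q_{-1}=0:
  i=0: a_0=8, p_0 = 8*1 + 0 = 8, q_0 = 8*0 + 1 = 1.
  i=1: a_1=6, p_1 = 6*8 + 1 = 49, q_1 = 6*1 + 0 = 6.
  i=2: a_2=12, p_2 = 12*49 + 8 = 596, q_2 = 12*6 + 1 = 73.
  i=3: a_3=12, p_3 = 12*596 + 49 = 7201, q_3 = 12*73 + 6 = 882.
  i=4: a_4=8, p_4 = 8*7201 + 596 = 58204, q_4 = 8*882 + 73 = 7129.
  i=5: a_5=6, p_5 = 6*58204 + 7201 = 356425, q_5 = 6*7129 + 882 = 43656.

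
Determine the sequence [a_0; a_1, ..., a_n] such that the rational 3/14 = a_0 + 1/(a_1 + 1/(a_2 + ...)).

[0; 4, 1, 2]

Run the Euclidean algorithm on 3 and 14; the successive quotients are the partial quotients a_0, a_1, ... (each step inverts the fractional part left over by the previous one):
  3 = 0*14 + 3, so a_0 = 0.
  14 = 4*3 + 2, so a_1 = 4.
  3 = 1*2 + 1, so a_2 = 1.
  2 = 2*1 + 0, so a_3 = 2.
The remainder reaches 0 after 4 divisions, so the expansion has 4 partial quotients, read off in order.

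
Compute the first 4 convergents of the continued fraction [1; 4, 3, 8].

1/1, 5/4, 16/13, 133/108

Using the convergent recurrence p_i = a_i*p_{i-1} + p_{i-2}, q_i = a_i*q_{i-1} + q_{i-2} with p_{-2}=0, p_{-1}=1, q_{-2}=1, q_{-1}=0:
  i=0: a_0=1, p_0 = 1*1 + 0 = 1, q_0 = 1*0 + 1 = 1.
  i=1: a_1=4, p_1 = 4*1 + 1 = 5, q_1 = 4*1 + 0 = 4.
  i=2: a_2=3, p_2 = 3*5 + 1 = 16, q_2 = 3*4 + 1 = 13.
  i=3: a_3=8, p_3 = 8*16 + 5 = 133, q_3 = 8*13 + 4 = 108.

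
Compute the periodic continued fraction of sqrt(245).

Write x_i = (sqrt(245) + m_i)/d_i with (m_0, d_0) = (0, 1). a_0 = floor(sqrt(245)) = 15, since 15^2 = 225 <= 245 < 256 = 16^2.
Iterate m_{i+1} = d_i*a_i - m_i, d_{i+1} = (245 - m_{i+1}^2)/d_i, a_{i+1} = floor((a_0 + m_{i+1})/d_{i+1}):
  m_1 = 1*15 - 0 = 15, d_1 = (245 - 15^2)/1 = 20/1 = 20, a_1 = floor((15 + 15)/20) = 1.
  m_2 = 20*1 - 15 = 5, d_2 = (245 - 5^2)/20 = 220/20 = 11, a_2 = floor((15 + 5)/11) = 1.
  m_3 = 11*1 - 5 = 6, d_3 = (245 - 6^2)/11 = 209/11 = 19, a_3 = floor((15 + 6)/19) = 1.
  m_4 = 19*1 - 6 = 13, d_4 = (245 - 13^2)/19 = 76/19 = 4, a_4 = floor((15 + 13)/4) = 7.
  m_5 = 4*7 - 13 = 15, d_5 = (245 - 15^2)/4 = 20/4 = 5, a_5 = floor((15 + 15)/5) = 6.
  m_6 = 5*6 - 15 = 15, d_6 = (245 - 15^2)/5 = 20/5 = 4, a_6 = floor((15 + 15)/4) = 7.
  m_7 = 4*7 - 15 = 13, d_7 = (245 - 13^2)/4 = 76/4 = 19, a_7 = floor((15 + 13)/19) = 1.
  m_8 = 19*1 - 13 = 6, d_8 = (245 - 6^2)/19 = 209/19 = 11, a_8 = floor((15 + 6)/11) = 1.
  m_9 = 11*1 - 6 = 5, d_9 = (245 - 5^2)/11 = 220/11 = 20, a_9 = floor((15 + 5)/20) = 1.
  m_10 = 20*1 - 5 = 15, d_10 = (245 - 15^2)/20 = 20/20 = 1, a_10 = floor((15 + 15)/1) = 30.
  m_11 = 1*30 - 15 = 15, d_11 = (245 - 15^2)/1 = 20/1 = 20: (m_11, d_11) = (m_1, d_1) = (15, 20), so from here the quotients repeat a_1, ..., a_10; the period length is 10.
Hence the expansion of sqrt(245) is a_0 = 15 followed by the repeating block 1, 1, 1, 7, 6, 7, 1, 1, 1, 30 (period 10).

[15; (1, 1, 1, 7, 6, 7, 1, 1, 1, 30)]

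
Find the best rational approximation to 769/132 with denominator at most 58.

134/23

Expand x = 769/132 as a continued fraction with the Euclidean algorithm:
  769 = 5*132 + 109, so a_0 = 5.
  132 = 1*109 + 23, so a_1 = 1.
  109 = 4*23 + 17, so a_2 = 4.
  23 = 1*17 + 6, so a_3 = 1.
  17 = 2*6 + 5, so a_4 = 2.
  6 = 1*5 + 1, so a_5 = 1.
  5 = 5*1 + 0, so a_6 = 5.
so x = [5; 1, 4, 1, 2, 1, 5].
Convergents (p_i = a_i*p_{i-1} + p_{i-2}, q_i = a_i*q_{i-1} + q_{i-2} with p_{-2}=0, p_{-1}=1, q_{-2}=1, q_{-1}=0), until the denominator exceeds 58:
  i=0: a_0=5, p_0 = 5*1 + 0 = 5, q_0 = 5*0 + 1 = 1.
  i=1: a_1=1, p_1 = 1*5 + 1 = 6, q_1 = 1*1 + 0 = 1.
  i=2: a_2=4, p_2 = 4*6 + 5 = 29, q_2 = 4*1 + 1 = 5.
  i=3: a_3=1, p_3 = 1*29 + 6 = 35, q_3 = 1*5 + 1 = 6.
  i=4: a_4=2, p_4 = 2*35 + 29 = 99, q_4 = 2*6 + 5 = 17.
  i=5: a_5=1, p_5 = 1*99 + 35 = 134, q_5 = 1*17 + 6 = 23.
  i=6: a_6=5, p_6 = 5*134 + 99 = 769, q_6 = 5*23 + 17 = 132.
q_6 = 132 > 58, so the last convergent with denominator <= 58 is p_5/q_5 = 134/23.
The closest fraction with denominator <= 58 is either p_5/q_5 or the intermediate fraction (k*p_5 + p_4)/(k*q_5 + q_4) with the largest k >= 1 whose denominator stays <= 58; these approach x as k grows, and every other convergent or intermediate fraction in range is farther away.
Largest k: floor((58 - q_4)/q_5) = floor((58 - 17)/23) = 1.
That gives (1*134 + 99)/(1*23 + 17) = 233/40.
Compare the errors: |x - 134/23| = |769*23 - 134*132|/(132*23) = 1/3036, and |x - 233/40| = |769*40 - 233*132|/(132*40) = 4/5280.
Cross-multiplying, 1*5280 = 5280 < 12144 = 4*3036, so 1/3036 is smaller: the convergent 134/23 is closer to x than 233/40.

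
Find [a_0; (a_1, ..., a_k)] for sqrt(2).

Write x_i = (sqrt(2) + m_i)/d_i with (m_0, d_0) = (0, 1). a_0 = floor(sqrt(2)) = 1, since 1^2 = 1 <= 2 < 4 = 2^2.
Iterate m_{i+1} = d_i*a_i - m_i, d_{i+1} = (2 - m_{i+1}^2)/d_i, a_{i+1} = floor((a_0 + m_{i+1})/d_{i+1}):
  m_1 = 1*1 - 0 = 1, d_1 = (2 - 1^2)/1 = 1/1 = 1, a_1 = floor((1 + 1)/1) = 2.
  m_2 = 1*2 - 1 = 1, d_2 = (2 - 1^2)/1 = 1/1 = 1: (m_2, d_2) = (m_1, d_1) = (1, 1), so from here the quotient a_1 repeats; the period length is 1.
Hence the expansion of sqrt(2) is a_0 = 1 followed by the repeating block 2 (period 1).

[1; (2)]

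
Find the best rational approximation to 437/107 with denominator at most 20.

49/12

Expand x = 437/107 as a continued fraction with the Euclidean algorithm:
  437 = 4*107 + 9, so a_0 = 4.
  107 = 11*9 + 8, so a_1 = 11.
  9 = 1*8 + 1, so a_2 = 1.
  8 = 8*1 + 0, so a_3 = 8.
so x = [4; 11, 1, 8].
Convergents (p_i = a_i*p_{i-1} + p_{i-2}, q_i = a_i*q_{i-1} + q_{i-2} with p_{-2}=0, p_{-1}=1, q_{-2}=1, q_{-1}=0), until the denominator exceeds 20:
  i=0: a_0=4, p_0 = 4*1 + 0 = 4, q_0 = 4*0 + 1 = 1.
  i=1: a_1=11, p_1 = 11*4 + 1 = 45, q_1 = 11*1 + 0 = 11.
  i=2: a_2=1, p_2 = 1*45 + 4 = 49, q_2 = 1*11 + 1 = 12.
  i=3: a_3=8, p_3 = 8*49 + 45 = 437, q_3 = 8*12 + 11 = 107.
q_3 = 107 > 20, so the last convergent with denominator <= 20 is p_2/q_2 = 49/12.
The closest fraction with denominator <= 20 is either p_2/q_2 or the intermediate fraction (k*p_2 + p_1)/(k*q_2 + q_1) with the largest k >= 1 whose denominator stays <= 20; these approach x as k grows, and every other convergent or intermediate fraction in range is farther away.
Largest k: floor((20 - q_1)/q_2) = floor((20 - 11)/12) = 0.
Since k = 0, no intermediate fraction beyond p_2/q_2 has denominator <= 20, so the convergent 49/12 is the closest (its error is |437*12 - 49*107|/(107*12) = 1/1284).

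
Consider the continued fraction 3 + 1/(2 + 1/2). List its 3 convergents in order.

Using the convergent recurrence p_i = a_i*p_{i-1} + p_{i-2}, q_i = a_i*q_{i-1} + q_{i-2} with p_{-2}=0, p_{-1}=1, q_{-2}=1, q_{-1}=0:
  i=0: a_0=3, p_0 = 3*1 + 0 = 3, q_0 = 3*0 + 1 = 1.
  i=1: a_1=2, p_1 = 2*3 + 1 = 7, q_1 = 2*1 + 0 = 2.
  i=2: a_2=2, p_2 = 2*7 + 3 = 17, q_2 = 2*2 + 1 = 5.

3/1, 7/2, 17/5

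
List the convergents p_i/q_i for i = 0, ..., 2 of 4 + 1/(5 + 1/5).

4/1, 21/5, 109/26

Using the convergent recurrence p_i = a_i*p_{i-1} + p_{i-2}, q_i = a_i*q_{i-1} + q_{i-2} with p_{-2}=0, p_{-1}=1, q_{-2}=1, q_{-1}=0:
  i=0: a_0=4, p_0 = 4*1 + 0 = 4, q_0 = 4*0 + 1 = 1.
  i=1: a_1=5, p_1 = 5*4 + 1 = 21, q_1 = 5*1 + 0 = 5.
  i=2: a_2=5, p_2 = 5*21 + 4 = 109, q_2 = 5*5 + 1 = 26.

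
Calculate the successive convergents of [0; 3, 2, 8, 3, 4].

Using the convergent recurrence p_i = a_i*p_{i-1} + p_{i-2}, q_i = a_i*q_{i-1} + q_{i-2} with p_{-2}=0, p_{-1}=1, q_{-2}=1, q_{-1}=0:
  i=0: a_0=0, p_0 = 0*1 + 0 = 0, q_0 = 0*0 + 1 = 1.
  i=1: a_1=3, p_1 = 3*0 + 1 = 1, q_1 = 3*1 + 0 = 3.
  i=2: a_2=2, p_2 = 2*1 + 0 = 2, q_2 = 2*3 + 1 = 7.
  i=3: a_3=8, p_3 = 8*2 + 1 = 17, q_3 = 8*7 + 3 = 59.
  i=4: a_4=3, p_4 = 3*17 + 2 = 53, q_4 = 3*59 + 7 = 184.
  i=5: a_5=4, p_5 = 4*53 + 17 = 229, q_5 = 4*184 + 59 = 795.

0/1, 1/3, 2/7, 17/59, 53/184, 229/795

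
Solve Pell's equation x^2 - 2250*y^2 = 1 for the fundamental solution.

First expand sqrt(2250) as a continued fraction. With x_i = (sqrt(2250) + m_i)/d_i and (m_0, d_0) = (0, 1): a_0 = floor(sqrt(2250)) = 47, since 47^2 = 2209 <= 2250 < 2304 = 48^2.
Iterate m_{i+1} = d_i*a_i - m_i, d_{i+1} = (2250 - m_{i+1}^2)/d_i, a_{i+1} = floor((a_0 + m_{i+1})/d_{i+1}):
  m_1 = 1*47 - 0 = 47, d_1 = (2250 - 47^2)/1 = 41/1 = 41, a_1 = floor((47 + 47)/41) = 2.
  m_2 = 41*2 - 47 = 35, d_2 = (2250 - 35^2)/41 = 1025/41 = 25, a_2 = floor((47 + 35)/25) = 3.
  m_3 = 25*3 - 35 = 40, d_3 = (2250 - 40^2)/25 = 650/25 = 26, a_3 = floor((47 + 40)/26) = 3.
  m_4 = 26*3 - 40 = 38, d_4 = (2250 - 38^2)/26 = 806/26 = 31, a_4 = floor((47 + 38)/31) = 2.
  m_5 = 31*2 - 38 = 24, d_5 = (2250 - 24^2)/31 = 1674/31 = 54, a_5 = floor((47 + 24)/54) = 1.
  m_6 = 54*1 - 24 = 30, d_6 = (2250 - 30^2)/54 = 1350/54 = 25, a_6 = floor((47 + 30)/25) = 3.
  m_7 = 25*3 - 30 = 45, d_7 = (2250 - 45^2)/25 = 225/25 = 9, a_7 = floor((47 + 45)/9) = 10.
  m_8 = 9*10 - 45 = 45, d_8 = (2250 - 45^2)/9 = 225/9 = 25, a_8 = floor((47 + 45)/25) = 3.
  m_9 = 25*3 - 45 = 30, d_9 = (2250 - 30^2)/25 = 1350/25 = 54, a_9 = floor((47 + 30)/54) = 1.
  m_10 = 54*1 - 30 = 24, d_10 = (2250 - 24^2)/54 = 1674/54 = 31, a_10 = floor((47 + 24)/31) = 2.
  m_11 = 31*2 - 24 = 38, d_11 = (2250 - 38^2)/31 = 806/31 = 26, a_11 = floor((47 + 38)/26) = 3.
  m_12 = 26*3 - 38 = 40, d_12 = (2250 - 40^2)/26 = 650/26 = 25, a_12 = floor((47 + 40)/25) = 3.
  m_13 = 25*3 - 40 = 35, d_13 = (2250 - 35^2)/25 = 1025/25 = 41, a_13 = floor((47 + 35)/41) = 2.
  m_14 = 41*2 - 35 = 47, d_14 = (2250 - 47^2)/41 = 41/41 = 1, a_14 = floor((47 + 47)/1) = 94.
  m_15 = 1*94 - 47 = 47, d_15 = (2250 - 47^2)/1 = 41/1 = 41: (m_15, d_15) = (m_1, d_1) = (47, 41), so from here the quotients repeat a_1, ..., a_14; the period length is 14.
So sqrt(2250) = [47; (2, 3, 3, 2, 1, 3, 10, 3, 1, 2, 3, 3, 2, 94)] with period length k = 14.
k is even, so the fundamental solution of x^2 - 2250y^2 = 1 is (p_{k-1}, q_{k-1}) = (p_13, q_13); compute convergents through index 13.
Convergents (p_i = a_i*p_{i-1} + p_{i-2}, q_i = a_i*q_{i-1} + q_{i-2} with p_{-2}=0, p_{-1}=1, q_{-2}=1, q_{-1}=0):
  i=0: a_0=47, p_0 = 47*1 + 0 = 47, q_0 = 47*0 + 1 = 1.
  i=1: a_1=2, p_1 = 2*47 + 1 = 95, q_1 = 2*1 + 0 = 2.
  i=2: a_2=3, p_2 = 3*95 + 47 = 332, q_2 = 3*2 + 1 = 7.
  i=3: a_3=3, p_3 = 3*332 + 95 = 1091, q_3 = 3*7 + 2 = 23.
  i=4: a_4=2, p_4 = 2*1091 + 332 = 2514, q_4 = 2*23 + 7 = 53.
  i=5: a_5=1, p_5 = 1*2514 + 1091 = 3605, q_5 = 1*53 + 23 = 76.
  i=6: a_6=3, p_6 = 3*3605 + 2514 = 13329, q_6 = 3*76 + 53 = 281.
  i=7: a_7=10, p_7 = 10*13329 + 3605 = 136895, q_7 = 10*281 + 76 = 2886.
  i=8: a_8=3, p_8 = 3*136895 + 13329 = 424014, q_8 = 3*2886 + 281 = 8939.
  i=9: a_9=1, p_9 = 1*424014 + 136895 = 560909, q_9 = 1*8939 + 2886 = 11825.
  i=10: a_10=2, p_10 = 2*560909 + 424014 = 1545832, q_10 = 2*11825 + 8939 = 32589.
  i=11: a_11=3, p_11 = 3*1545832 + 560909 = 5198405, q_11 = 3*32589 + 11825 = 109592.
  i=12: a_12=3, p_12 = 3*5198405 + 1545832 = 17141047, q_12 = 3*109592 + 32589 = 361365.
  i=13: a_13=2, p_13 = 2*17141047 + 5198405 = 39480499, q_13 = 2*361365 + 109592 = 832322.
Check: 39480499^2 - 2250*832322^2 = 1558709801289001 - 1558709801289000 = 1, so (x, y) = (39480499, 832322) solves the equation, and by the theorem it is the least positive solution.

(x, y) = (39480499, 832322)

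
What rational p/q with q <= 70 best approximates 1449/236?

Expand x = 1449/236 as a continued fraction with the Euclidean algorithm:
  1449 = 6*236 + 33, so a_0 = 6.
  236 = 7*33 + 5, so a_1 = 7.
  33 = 6*5 + 3, so a_2 = 6.
  5 = 1*3 + 2, so a_3 = 1.
  3 = 1*2 + 1, so a_4 = 1.
  2 = 2*1 + 0, so a_5 = 2.
so x = [6; 7, 6, 1, 1, 2].
Convergents (p_i = a_i*p_{i-1} + p_{i-2}, q_i = a_i*q_{i-1} + q_{i-2} with p_{-2}=0, p_{-1}=1, q_{-2}=1, q_{-1}=0), until the denominator exceeds 70:
  i=0: a_0=6, p_0 = 6*1 + 0 = 6, q_0 = 6*0 + 1 = 1.
  i=1: a_1=7, p_1 = 7*6 + 1 = 43, q_1 = 7*1 + 0 = 7.
  i=2: a_2=6, p_2 = 6*43 + 6 = 264, q_2 = 6*7 + 1 = 43.
  i=3: a_3=1, p_3 = 1*264 + 43 = 307, q_3 = 1*43 + 7 = 50.
  i=4: a_4=1, p_4 = 1*307 + 264 = 571, q_4 = 1*50 + 43 = 93.
q_4 = 93 > 70, so the last convergent with denominator <= 70 is p_3/q_3 = 307/50.
The closest fraction with denominator <= 70 is either p_3/q_3 or the intermediate fraction (k*p_3 + p_2)/(k*q_3 + q_2) with the largest k >= 1 whose denominator stays <= 70; these approach x as k grows, and every other convergent or intermediate fraction in range is farther away.
Largest k: floor((70 - q_2)/q_3) = floor((70 - 43)/50) = 0.
Since k = 0, no intermediate fraction beyond p_3/q_3 has denominator <= 70, so the convergent 307/50 is the closest (its error is |1449*50 - 307*236|/(236*50) = 2/11800).

307/50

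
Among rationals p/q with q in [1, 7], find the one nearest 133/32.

25/6

Expand x = 133/32 as a continued fraction with the Euclidean algorithm:
  133 = 4*32 + 5, so a_0 = 4.
  32 = 6*5 + 2, so a_1 = 6.
  5 = 2*2 + 1, so a_2 = 2.
  2 = 2*1 + 0, so a_3 = 2.
so x = [4; 6, 2, 2].
Convergents (p_i = a_i*p_{i-1} + p_{i-2}, q_i = a_i*q_{i-1} + q_{i-2} with p_{-2}=0, p_{-1}=1, q_{-2}=1, q_{-1}=0), until the denominator exceeds 7:
  i=0: a_0=4, p_0 = 4*1 + 0 = 4, q_0 = 4*0 + 1 = 1.
  i=1: a_1=6, p_1 = 6*4 + 1 = 25, q_1 = 6*1 + 0 = 6.
  i=2: a_2=2, p_2 = 2*25 + 4 = 54, q_2 = 2*6 + 1 = 13.
q_2 = 13 > 7, so the last convergent with denominator <= 7 is p_1/q_1 = 25/6.
The closest fraction with denominator <= 7 is either p_1/q_1 or the intermediate fraction (k*p_1 + p_0)/(k*q_1 + q_0) with the largest k >= 1 whose denominator stays <= 7; these approach x as k grows, and every other convergent or intermediate fraction in range is farther away.
Largest k: floor((7 - q_0)/q_1) = floor((7 - 1)/6) = 1.
That gives (1*25 + 4)/(1*6 + 1) = 29/7.
Compare the errors: |x - 25/6| = |133*6 - 25*32|/(32*6) = 2/192, and |x - 29/7| = |133*7 - 29*32|/(32*7) = 3/224.
Cross-multiplying, 2*224 = 448 < 576 = 3*192, so 2/192 is smaller: the convergent 25/6 is closer to x than 29/7.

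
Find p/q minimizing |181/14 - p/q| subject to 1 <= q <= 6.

Expand x = 181/14 as a continued fraction with the Euclidean algorithm:
  181 = 12*14 + 13, so a_0 = 12.
  14 = 1*13 + 1, so a_1 = 1.
  13 = 13*1 + 0, so a_2 = 13.
so x = [12; 1, 13].
Convergents (p_i = a_i*p_{i-1} + p_{i-2}, q_i = a_i*q_{i-1} + q_{i-2} with p_{-2}=0, p_{-1}=1, q_{-2}=1, q_{-1}=0), until the denominator exceeds 6:
  i=0: a_0=12, p_0 = 12*1 + 0 = 12, q_0 = 12*0 + 1 = 1.
  i=1: a_1=1, p_1 = 1*12 + 1 = 13, q_1 = 1*1 + 0 = 1.
  i=2: a_2=13, p_2 = 13*13 + 12 = 181, q_2 = 13*1 + 1 = 14.
q_2 = 14 > 6, so the last convergent with denominator <= 6 is p_1/q_1 = 13/1.
The closest fraction with denominator <= 6 is either p_1/q_1 or the intermediate fraction (k*p_1 + p_0)/(k*q_1 + q_0) with the largest k >= 1 whose denominator stays <= 6; these approach x as k grows, and every other convergent or intermediate fraction in range is farther away.
Largest k: floor((6 - q_0)/q_1) = floor((6 - 1)/1) = 5.
That gives (5*13 + 12)/(5*1 + 1) = 77/6.
Compare the errors: |x - 13/1| = |181*1 - 13*14|/(14*1) = 1/14, and |x - 77/6| = |181*6 - 77*14|/(14*6) = 8/84.
Cross-multiplying, 1*84 = 84 < 112 = 8*14, so 1/14 is smaller: the convergent 13/1 is closer to x than 77/6.

13/1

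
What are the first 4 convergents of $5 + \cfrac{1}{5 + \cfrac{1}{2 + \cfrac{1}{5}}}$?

Using the convergent recurrence p_i = a_i*p_{i-1} + p_{i-2}, q_i = a_i*q_{i-1} + q_{i-2} with p_{-2}=0, p_{-1}=1, q_{-2}=1, q_{-1}=0:
  i=0: a_0=5, p_0 = 5*1 + 0 = 5, q_0 = 5*0 + 1 = 1.
  i=1: a_1=5, p_1 = 5*5 + 1 = 26, q_1 = 5*1 + 0 = 5.
  i=2: a_2=2, p_2 = 2*26 + 5 = 57, q_2 = 2*5 + 1 = 11.
  i=3: a_3=5, p_3 = 5*57 + 26 = 311, q_3 = 5*11 + 5 = 60.

5/1, 26/5, 57/11, 311/60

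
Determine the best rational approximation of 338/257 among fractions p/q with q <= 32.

Expand x = 338/257 as a continued fraction with the Euclidean algorithm:
  338 = 1*257 + 81, so a_0 = 1.
  257 = 3*81 + 14, so a_1 = 3.
  81 = 5*14 + 11, so a_2 = 5.
  14 = 1*11 + 3, so a_3 = 1.
  11 = 3*3 + 2, so a_4 = 3.
  3 = 1*2 + 1, so a_5 = 1.
  2 = 2*1 + 0, so a_6 = 2.
so x = [1; 3, 5, 1, 3, 1, 2].
Convergents (p_i = a_i*p_{i-1} + p_{i-2}, q_i = a_i*q_{i-1} + q_{i-2} with p_{-2}=0, p_{-1}=1, q_{-2}=1, q_{-1}=0), until the denominator exceeds 32:
  i=0: a_0=1, p_0 = 1*1 + 0 = 1, q_0 = 1*0 + 1 = 1.
  i=1: a_1=3, p_1 = 3*1 + 1 = 4, q_1 = 3*1 + 0 = 3.
  i=2: a_2=5, p_2 = 5*4 + 1 = 21, q_2 = 5*3 + 1 = 16.
  i=3: a_3=1, p_3 = 1*21 + 4 = 25, q_3 = 1*16 + 3 = 19.
  i=4: a_4=3, p_4 = 3*25 + 21 = 96, q_4 = 3*19 + 16 = 73.
q_4 = 73 > 32, so the last convergent with denominator <= 32 is p_3/q_3 = 25/19.
The closest fraction with denominator <= 32 is either p_3/q_3 or the intermediate fraction (k*p_3 + p_2)/(k*q_3 + q_2) with the largest k >= 1 whose denominator stays <= 32; these approach x as k grows, and every other convergent or intermediate fraction in range is farther away.
Largest k: floor((32 - q_2)/q_3) = floor((32 - 16)/19) = 0.
Since k = 0, no intermediate fraction beyond p_3/q_3 has denominator <= 32, so the convergent 25/19 is the closest (its error is |338*19 - 25*257|/(257*19) = 3/4883).

25/19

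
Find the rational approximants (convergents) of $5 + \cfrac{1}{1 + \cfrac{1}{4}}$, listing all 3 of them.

5/1, 6/1, 29/5

Using the convergent recurrence p_i = a_i*p_{i-1} + p_{i-2}, q_i = a_i*q_{i-1} + q_{i-2} with p_{-2}=0, p_{-1}=1, q_{-2}=1, q_{-1}=0:
  i=0: a_0=5, p_0 = 5*1 + 0 = 5, q_0 = 5*0 + 1 = 1.
  i=1: a_1=1, p_1 = 1*5 + 1 = 6, q_1 = 1*1 + 0 = 1.
  i=2: a_2=4, p_2 = 4*6 + 5 = 29, q_2 = 4*1 + 1 = 5.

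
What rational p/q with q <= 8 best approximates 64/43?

Expand x = 64/43 as a continued fraction with the Euclidean algorithm:
  64 = 1*43 + 21, so a_0 = 1.
  43 = 2*21 + 1, so a_1 = 2.
  21 = 21*1 + 0, so a_2 = 21.
so x = [1; 2, 21].
Convergents (p_i = a_i*p_{i-1} + p_{i-2}, q_i = a_i*q_{i-1} + q_{i-2} with p_{-2}=0, p_{-1}=1, q_{-2}=1, q_{-1}=0), until the denominator exceeds 8:
  i=0: a_0=1, p_0 = 1*1 + 0 = 1, q_0 = 1*0 + 1 = 1.
  i=1: a_1=2, p_1 = 2*1 + 1 = 3, q_1 = 2*1 + 0 = 2.
  i=2: a_2=21, p_2 = 21*3 + 1 = 64, q_2 = 21*2 + 1 = 43.
q_2 = 43 > 8, so the last convergent with denominator <= 8 is p_1/q_1 = 3/2.
The closest fraction with denominator <= 8 is either p_1/q_1 or the intermediate fraction (k*p_1 + p_0)/(k*q_1 + q_0) with the largest k >= 1 whose denominator stays <= 8; these approach x as k grows, and every other convergent or intermediate fraction in range is farther away.
Largest k: floor((8 - q_0)/q_1) = floor((8 - 1)/2) = 3.
That gives (3*3 + 1)/(3*2 + 1) = 10/7.
Compare the errors: |x - 3/2| = |64*2 - 3*43|/(43*2) = 1/86, and |x - 10/7| = |64*7 - 10*43|/(43*7) = 18/301.
Cross-multiplying, 1*301 = 301 < 1548 = 18*86, so 1/86 is smaller: the convergent 3/2 is closer to x than 10/7.

3/2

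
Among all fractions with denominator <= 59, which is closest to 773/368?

21/10

Expand x = 773/368 as a continued fraction with the Euclidean algorithm:
  773 = 2*368 + 37, so a_0 = 2.
  368 = 9*37 + 35, so a_1 = 9.
  37 = 1*35 + 2, so a_2 = 1.
  35 = 17*2 + 1, so a_3 = 17.
  2 = 2*1 + 0, so a_4 = 2.
so x = [2; 9, 1, 17, 2].
Convergents (p_i = a_i*p_{i-1} + p_{i-2}, q_i = a_i*q_{i-1} + q_{i-2} with p_{-2}=0, p_{-1}=1, q_{-2}=1, q_{-1}=0), until the denominator exceeds 59:
  i=0: a_0=2, p_0 = 2*1 + 0 = 2, q_0 = 2*0 + 1 = 1.
  i=1: a_1=9, p_1 = 9*2 + 1 = 19, q_1 = 9*1 + 0 = 9.
  i=2: a_2=1, p_2 = 1*19 + 2 = 21, q_2 = 1*9 + 1 = 10.
  i=3: a_3=17, p_3 = 17*21 + 19 = 376, q_3 = 17*10 + 9 = 179.
q_3 = 179 > 59, so the last convergent with denominator <= 59 is p_2/q_2 = 21/10.
The closest fraction with denominator <= 59 is either p_2/q_2 or the intermediate fraction (k*p_2 + p_1)/(k*q_2 + q_1) with the largest k >= 1 whose denominator stays <= 59; these approach x as k grows, and every other convergent or intermediate fraction in range is farther away.
Largest k: floor((59 - q_1)/q_2) = floor((59 - 9)/10) = 5.
That gives (5*21 + 19)/(5*10 + 9) = 124/59.
Compare the errors: |x - 21/10| = |773*10 - 21*368|/(368*10) = 2/3680, and |x - 124/59| = |773*59 - 124*368|/(368*59) = 25/21712.
Cross-multiplying, 2*21712 = 43424 < 92000 = 25*3680, so 2/3680 is smaller: the convergent 21/10 is closer to x than 124/59.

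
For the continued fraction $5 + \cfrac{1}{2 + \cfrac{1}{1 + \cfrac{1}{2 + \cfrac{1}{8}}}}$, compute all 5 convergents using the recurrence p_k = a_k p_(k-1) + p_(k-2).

Using the convergent recurrence p_i = a_i*p_{i-1} + p_{i-2}, q_i = a_i*q_{i-1} + q_{i-2} with p_{-2}=0, p_{-1}=1, q_{-2}=1, q_{-1}=0:
  i=0: a_0=5, p_0 = 5*1 + 0 = 5, q_0 = 5*0 + 1 = 1.
  i=1: a_1=2, p_1 = 2*5 + 1 = 11, q_1 = 2*1 + 0 = 2.
  i=2: a_2=1, p_2 = 1*11 + 5 = 16, q_2 = 1*2 + 1 = 3.
  i=3: a_3=2, p_3 = 2*16 + 11 = 43, q_3 = 2*3 + 2 = 8.
  i=4: a_4=8, p_4 = 8*43 + 16 = 360, q_4 = 8*8 + 3 = 67.

5/1, 11/2, 16/3, 43/8, 360/67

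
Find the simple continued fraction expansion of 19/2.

Run the Euclidean algorithm on 19 and 2; the successive quotients are the partial quotients a_0, a_1, ... (each step inverts the fractional part left over by the previous one):
  19 = 9*2 + 1, so a_0 = 9.
  2 = 2*1 + 0, so a_1 = 2.
The remainder reaches 0 after 2 divisions, so the expansion has 2 partial quotients, read off in order.

[9; 2]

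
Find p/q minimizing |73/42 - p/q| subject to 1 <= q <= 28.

40/23

Expand x = 73/42 as a continued fraction with the Euclidean algorithm:
  73 = 1*42 + 31, so a_0 = 1.
  42 = 1*31 + 11, so a_1 = 1.
  31 = 2*11 + 9, so a_2 = 2.
  11 = 1*9 + 2, so a_3 = 1.
  9 = 4*2 + 1, so a_4 = 4.
  2 = 2*1 + 0, so a_5 = 2.
so x = [1; 1, 2, 1, 4, 2].
Convergents (p_i = a_i*p_{i-1} + p_{i-2}, q_i = a_i*q_{i-1} + q_{i-2} with p_{-2}=0, p_{-1}=1, q_{-2}=1, q_{-1}=0), until the denominator exceeds 28:
  i=0: a_0=1, p_0 = 1*1 + 0 = 1, q_0 = 1*0 + 1 = 1.
  i=1: a_1=1, p_1 = 1*1 + 1 = 2, q_1 = 1*1 + 0 = 1.
  i=2: a_2=2, p_2 = 2*2 + 1 = 5, q_2 = 2*1 + 1 = 3.
  i=3: a_3=1, p_3 = 1*5 + 2 = 7, q_3 = 1*3 + 1 = 4.
  i=4: a_4=4, p_4 = 4*7 + 5 = 33, q_4 = 4*4 + 3 = 19.
  i=5: a_5=2, p_5 = 2*33 + 7 = 73, q_5 = 2*19 + 4 = 42.
q_5 = 42 > 28, so the last convergent with denominator <= 28 is p_4/q_4 = 33/19.
The closest fraction with denominator <= 28 is either p_4/q_4 or the intermediate fraction (k*p_4 + p_3)/(k*q_4 + q_3) with the largest k >= 1 whose denominator stays <= 28; these approach x as k grows, and every other convergent or intermediate fraction in range is farther away.
Largest k: floor((28 - q_3)/q_4) = floor((28 - 4)/19) = 1.
That gives (1*33 + 7)/(1*19 + 4) = 40/23.
Compare the errors: |x - 33/19| = |73*19 - 33*42|/(42*19) = 1/798, and |x - 40/23| = |73*23 - 40*42|/(42*23) = 1/966.
Cross-multiplying, 1*798 = 798 < 966 = 1*966, so 1/966 is smaller: the intermediate fraction 40/23 is closer to x than 33/19.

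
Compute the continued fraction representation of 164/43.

Run the Euclidean algorithm on 164 and 43; the successive quotients are the partial quotients a_0, a_1, ... (each step inverts the fractional part left over by the previous one):
  164 = 3*43 + 35, so a_0 = 3.
  43 = 1*35 + 8, so a_1 = 1.
  35 = 4*8 + 3, so a_2 = 4.
  8 = 2*3 + 2, so a_3 = 2.
  3 = 1*2 + 1, so a_4 = 1.
  2 = 2*1 + 0, so a_5 = 2.
The remainder reaches 0 after 6 divisions, so the expansion has 6 partial quotients, read off in order.

[3; 1, 4, 2, 1, 2]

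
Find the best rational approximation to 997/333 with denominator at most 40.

Expand x = 997/333 as a continued fraction with the Euclidean algorithm:
  997 = 2*333 + 331, so a_0 = 2.
  333 = 1*331 + 2, so a_1 = 1.
  331 = 165*2 + 1, so a_2 = 165.
  2 = 2*1 + 0, so a_3 = 2.
so x = [2; 1, 165, 2].
Convergents (p_i = a_i*p_{i-1} + p_{i-2}, q_i = a_i*q_{i-1} + q_{i-2} with p_{-2}=0, p_{-1}=1, q_{-2}=1, q_{-1}=0), until the denominator exceeds 40:
  i=0: a_0=2, p_0 = 2*1 + 0 = 2, q_0 = 2*0 + 1 = 1.
  i=1: a_1=1, p_1 = 1*2 + 1 = 3, q_1 = 1*1 + 0 = 1.
  i=2: a_2=165, p_2 = 165*3 + 2 = 497, q_2 = 165*1 + 1 = 166.
q_2 = 166 > 40, so the last convergent with denominator <= 40 is p_1/q_1 = 3/1.
The closest fraction with denominator <= 40 is either p_1/q_1 or the intermediate fraction (k*p_1 + p_0)/(k*q_1 + q_0) with the largest k >= 1 whose denominator stays <= 40; these approach x as k grows, and every other convergent or intermediate fraction in range is farther away.
Largest k: floor((40 - q_0)/q_1) = floor((40 - 1)/1) = 39.
That gives (39*3 + 2)/(39*1 + 1) = 119/40.
Compare the errors: |x - 3/1| = |997*1 - 3*333|/(333*1) = 2/333, and |x - 119/40| = |997*40 - 119*333|/(333*40) = 253/13320.
Cross-multiplying, 2*13320 = 26640 < 84249 = 253*333, so 2/333 is smaller: the convergent 3/1 is closer to x than 119/40.

3/1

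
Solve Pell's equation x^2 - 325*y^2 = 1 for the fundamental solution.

First expand sqrt(325) as a continued fraction. With x_i = (sqrt(325) + m_i)/d_i and (m_0, d_0) = (0, 1): a_0 = floor(sqrt(325)) = 18, since 18^2 = 324 <= 325 < 361 = 19^2.
Iterate m_{i+1} = d_i*a_i - m_i, d_{i+1} = (325 - m_{i+1}^2)/d_i, a_{i+1} = floor((a_0 + m_{i+1})/d_{i+1}):
  m_1 = 1*18 - 0 = 18, d_1 = (325 - 18^2)/1 = 1/1 = 1, a_1 = floor((18 + 18)/1) = 36.
  m_2 = 1*36 - 18 = 18, d_2 = (325 - 18^2)/1 = 1/1 = 1: (m_2, d_2) = (m_1, d_1) = (18, 1), so from here the quotient a_1 repeats; the period length is 1.
So sqrt(325) = [18; (36)] with period length k = 1.
k is odd, so (p_{k-1}, q_{k-1}) only solves x^2 - 325y^2 = -1 and the fundamental solution of x^2 - 325y^2 = 1 is (p_{2k-1}, q_{2k-1}) = (p_1, q_1); compute convergents through index 1, running through the period twice.
Convergents (p_i = a_i*p_{i-1} + p_{i-2}, q_i = a_i*q_{i-1} + q_{i-2} with p_{-2}=0, p_{-1}=1, q_{-2}=1, q_{-1}=0):
  i=0: a_0=18, p_0 = 18*1 + 0 = 18, q_0 = 18*0 + 1 = 1.
  i=1: a_1=36, p_1 = 36*18 + 1 = 649, q_1 = 36*1 + 0 = 36.
Indeed p_0^2 - 325*q_0^2 = 324 - 325 = -1, not +1.
Check: 649^2 - 325*36^2 = 421201 - 421200 = 1, so (x, y) = (649, 36) solves the equation, and by the theorem it is the least positive solution.

(x, y) = (649, 36)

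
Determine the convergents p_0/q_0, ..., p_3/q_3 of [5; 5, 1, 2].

5/1, 26/5, 31/6, 88/17

Using the convergent recurrence p_i = a_i*p_{i-1} + p_{i-2}, q_i = a_i*q_{i-1} + q_{i-2} with p_{-2}=0, p_{-1}=1, q_{-2}=1, q_{-1}=0:
  i=0: a_0=5, p_0 = 5*1 + 0 = 5, q_0 = 5*0 + 1 = 1.
  i=1: a_1=5, p_1 = 5*5 + 1 = 26, q_1 = 5*1 + 0 = 5.
  i=2: a_2=1, p_2 = 1*26 + 5 = 31, q_2 = 1*5 + 1 = 6.
  i=3: a_3=2, p_3 = 2*31 + 26 = 88, q_3 = 2*6 + 5 = 17.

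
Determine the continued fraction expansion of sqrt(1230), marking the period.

Write x_i = (sqrt(1230) + m_i)/d_i with (m_0, d_0) = (0, 1). a_0 = floor(sqrt(1230)) = 35, since 35^2 = 1225 <= 1230 < 1296 = 36^2.
Iterate m_{i+1} = d_i*a_i - m_i, d_{i+1} = (1230 - m_{i+1}^2)/d_i, a_{i+1} = floor((a_0 + m_{i+1})/d_{i+1}):
  m_1 = 1*35 - 0 = 35, d_1 = (1230 - 35^2)/1 = 5/1 = 5, a_1 = floor((35 + 35)/5) = 14.
  m_2 = 5*14 - 35 = 35, d_2 = (1230 - 35^2)/5 = 5/5 = 1, a_2 = floor((35 + 35)/1) = 70.
  m_3 = 1*70 - 35 = 35, d_3 = (1230 - 35^2)/1 = 5/1 = 5: (m_3, d_3) = (m_1, d_1) = (35, 5), so from here the quotients repeat a_1, a_2; the period length is 2.
Hence the expansion of sqrt(1230) is a_0 = 35 followed by the repeating block 14, 70 (period 2).

[35; (14, 70)]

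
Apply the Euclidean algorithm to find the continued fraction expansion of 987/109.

[9; 18, 6]

Run the Euclidean algorithm on 987 and 109; the successive quotients are the partial quotients a_0, a_1, ... (each step inverts the fractional part left over by the previous one):
  987 = 9*109 + 6, so a_0 = 9.
  109 = 18*6 + 1, so a_1 = 18.
  6 = 6*1 + 0, so a_2 = 6.
The remainder reaches 0 after 3 divisions, so the expansion has 3 partial quotients, read off in order.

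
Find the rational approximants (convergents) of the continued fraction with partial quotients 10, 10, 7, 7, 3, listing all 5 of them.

Using the convergent recurrence p_i = a_i*p_{i-1} + p_{i-2}, q_i = a_i*q_{i-1} + q_{i-2} with p_{-2}=0, p_{-1}=1, q_{-2}=1, q_{-1}=0:
  i=0: a_0=10, p_0 = 10*1 + 0 = 10, q_0 = 10*0 + 1 = 1.
  i=1: a_1=10, p_1 = 10*10 + 1 = 101, q_1 = 10*1 + 0 = 10.
  i=2: a_2=7, p_2 = 7*101 + 10 = 717, q_2 = 7*10 + 1 = 71.
  i=3: a_3=7, p_3 = 7*717 + 101 = 5120, q_3 = 7*71 + 10 = 507.
  i=4: a_4=3, p_4 = 3*5120 + 717 = 16077, q_4 = 3*507 + 71 = 1592.

10/1, 101/10, 717/71, 5120/507, 16077/1592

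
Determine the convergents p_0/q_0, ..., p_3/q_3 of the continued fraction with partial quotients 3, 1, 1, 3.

3/1, 4/1, 7/2, 25/7

Using the convergent recurrence p_i = a_i*p_{i-1} + p_{i-2}, q_i = a_i*q_{i-1} + q_{i-2} with p_{-2}=0, p_{-1}=1, q_{-2}=1, q_{-1}=0:
  i=0: a_0=3, p_0 = 3*1 + 0 = 3, q_0 = 3*0 + 1 = 1.
  i=1: a_1=1, p_1 = 1*3 + 1 = 4, q_1 = 1*1 + 0 = 1.
  i=2: a_2=1, p_2 = 1*4 + 3 = 7, q_2 = 1*1 + 1 = 2.
  i=3: a_3=3, p_3 = 3*7 + 4 = 25, q_3 = 3*2 + 1 = 7.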